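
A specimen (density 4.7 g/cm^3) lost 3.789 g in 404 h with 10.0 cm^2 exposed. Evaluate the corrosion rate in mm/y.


Apply the mm/y weight-loss relation: CR = 87600 * W / (D * A * T)
Numerator: 87600 * 3.789 = 331916.4
Denominator: 4.7 * 10.0 * 404 = 18988.0
CR = 331916.4 / 18988.0 = 17.4803 mm/y

17.4803 mm/y


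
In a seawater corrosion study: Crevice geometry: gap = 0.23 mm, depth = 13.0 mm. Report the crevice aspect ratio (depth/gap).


Aspect ratio = depth / gap
Ratio = 13.0 / 0.23 = 56.5

56.5


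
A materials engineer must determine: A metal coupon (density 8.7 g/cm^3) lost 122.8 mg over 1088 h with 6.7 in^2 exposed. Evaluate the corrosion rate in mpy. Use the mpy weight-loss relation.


Apply the mpy weight-loss relation: CR = 534 * W / (D * A * T)
Numerator: 534 * 122.8 = 65575.2
Denominator: 8.7 * 6.7 * 1088 = 63419.52
CR = 65575.2 / 63419.52 = 1.034 mpy

1.034 mpy


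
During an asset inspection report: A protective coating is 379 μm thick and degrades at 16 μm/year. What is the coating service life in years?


Service life = thickness / degradation rate
Life = 379 / 16 = 23.7 years

23.7 years


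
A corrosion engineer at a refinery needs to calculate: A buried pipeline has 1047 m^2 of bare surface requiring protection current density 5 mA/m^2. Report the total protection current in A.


I = area * current density, then convert mA → A (÷1000)
I = 1047 * 5 / 1000 = 5.24 A

5.24 A


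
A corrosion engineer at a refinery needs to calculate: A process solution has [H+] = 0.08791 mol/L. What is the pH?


pH = −log10[H+]
pH = −log10(0.08791) = 1.06

1.06


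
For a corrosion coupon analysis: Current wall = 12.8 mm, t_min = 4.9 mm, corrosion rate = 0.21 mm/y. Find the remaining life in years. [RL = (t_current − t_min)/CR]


Apply the remaining-life relation: RL = (t_current − t_min) / CR
RL = (12.8 − 4.9) / 0.21 = 7.9 / 0.21 = 37.6 years

37.6 years


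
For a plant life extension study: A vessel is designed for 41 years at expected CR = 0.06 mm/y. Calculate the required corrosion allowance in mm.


Corrosion allowance = CR × design life
CA = 0.06 * 41 = 2.46 mm

2.46 mm


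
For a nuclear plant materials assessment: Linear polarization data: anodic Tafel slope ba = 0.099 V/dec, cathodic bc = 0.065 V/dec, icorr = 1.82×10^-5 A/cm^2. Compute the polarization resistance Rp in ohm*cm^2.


Apply the Stern-Geary equation: Rp = ba*bc / (2.303*icorr*(ba+bc))
ba*bc = 0.099*0.065 = 0.006435
ba+bc = 0.164; 2.303*icorr*(ba+bc) = 2.303*1.82×10^-5*0.164 = 6.8739944×10^-6
Rp = 0.006435 / 6.8739944×10^-6 = 936.14 ohm*cm^2

936.14 ohm*cm^2


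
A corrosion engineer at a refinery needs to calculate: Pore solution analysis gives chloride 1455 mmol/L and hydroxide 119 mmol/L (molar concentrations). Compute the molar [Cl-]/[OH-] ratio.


Threshold parameter = [Cl-] / [OH-] (molar basis; both in mmol/L, so units cancel)
Ratio = 1455 / 119 = 12.23

12.23


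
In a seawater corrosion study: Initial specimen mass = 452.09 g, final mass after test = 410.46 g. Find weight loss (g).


Weight loss = initial − final
WL = 452.09 − 410.46 = 41.63 g

41.63 g


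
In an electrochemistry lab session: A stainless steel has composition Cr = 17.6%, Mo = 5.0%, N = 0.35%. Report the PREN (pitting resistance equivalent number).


Apply the PREN formula: PREN = Cr + 3.3*Mo + 16*N
PREN = 17.6 + 3.3*5.0 + 16*0.35
PREN = 17.6 + 16.5 + 5.6 = 39.7

39.7


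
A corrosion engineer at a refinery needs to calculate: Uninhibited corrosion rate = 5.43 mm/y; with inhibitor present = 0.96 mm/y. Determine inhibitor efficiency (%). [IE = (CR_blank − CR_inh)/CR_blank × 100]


Apply the inhibitor-efficiency definition: IE = (CR_blank − CR_inh)/CR_blank × 100
IE = (5.43 − 0.96) / 5.43 × 100
IE = 4.47 / 5.43 × 100 = 82.3 %

82.3 %


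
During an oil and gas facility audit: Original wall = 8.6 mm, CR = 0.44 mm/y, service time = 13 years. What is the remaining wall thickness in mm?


Remaining wall = original − CR × time
t = 8.6 − 0.44*13 = 8.6 − 5.72 = 2.88 mm

2.88 mm


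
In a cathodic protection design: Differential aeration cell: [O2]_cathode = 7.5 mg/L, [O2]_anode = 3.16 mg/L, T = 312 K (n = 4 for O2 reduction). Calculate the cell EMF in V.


Apply the Nernst concentration-cell relation: E = (RT/nF)*ln(C_cathode/C_anode)
RT/nF = 8.314*312/(4*96485) = 0.00672117 V
ln(7.5/3.16) = 0.86433
E = 0.00672117 * 0.86433 = 0.00581 V

0.00581 V


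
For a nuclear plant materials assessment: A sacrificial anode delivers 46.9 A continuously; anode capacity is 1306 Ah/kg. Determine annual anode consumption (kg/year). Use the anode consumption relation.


Annual consumption = current * hours per year / capacity
Rate = 46.9 * 8760 / 1306 = 314.6 kg/year

314.6 kg/year


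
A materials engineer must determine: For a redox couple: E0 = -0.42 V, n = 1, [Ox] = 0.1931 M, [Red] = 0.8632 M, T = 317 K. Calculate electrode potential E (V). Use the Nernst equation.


Apply the Nernst equation: E = E0 + (RT/nF)*ln([Ox]/[Red])
Step 1: RT/nF = 8.314*317/(1*96485) = 0.02731552 V
Step 2: [Ox]/[Red] = 0.1931/0.8632 = 0.223703
Step 3: ln(0.223703) = -1.497436
Step 4: correction = 0.02731552 * -1.497436 = -0.041 V
E = -0.42 + -0.041 = -0.461 V

-0.461 V


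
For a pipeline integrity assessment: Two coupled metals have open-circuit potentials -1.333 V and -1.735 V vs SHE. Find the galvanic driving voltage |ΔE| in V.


Driving voltage is the absolute potential difference.
|ΔE| = |-1.333 − (-1.735)| = 0.402 V

0.402 V


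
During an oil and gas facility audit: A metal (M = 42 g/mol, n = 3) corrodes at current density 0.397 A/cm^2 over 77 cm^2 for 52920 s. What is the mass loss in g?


Apply Faraday's law: m = i*A*t*M / (n*F)
Total charge passed Q = i*A*t = 0.397*77*52920 = 1617711.48 C
m = Q*M/(n*F) = 1617711.48*42/(3*96485) = 234.7304 g

234.7304 g


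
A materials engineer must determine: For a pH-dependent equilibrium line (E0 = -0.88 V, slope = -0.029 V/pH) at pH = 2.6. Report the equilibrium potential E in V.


Apply the Pourbaix line equation: E = E0 + slope*pH
E = -0.88 + (-0.029)*2.6 = -0.88 + (-0.0754) = -0.9554 V
Rounded to 4 decimal places: E = -0.9554 V

-0.9554 V


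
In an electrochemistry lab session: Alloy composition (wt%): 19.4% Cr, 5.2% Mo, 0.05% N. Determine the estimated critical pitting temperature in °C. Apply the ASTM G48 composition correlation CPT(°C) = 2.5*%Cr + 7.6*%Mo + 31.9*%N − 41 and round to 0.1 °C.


Apply the ASTM G48 empirical CPT estimate: CPT(°C) = 2.5*%Cr + 7.6*%Mo + 31.9*%N − 41
2.5*19.4 = 48.5; 7.6*5.2 = 39.52; 31.9*0.05 = 1.595
CPT = 48.5 + 39.52 + 1.595 − 41 = 48.615 °C
Rounded to 0.1 °C: CPT ≈ 48.6 °C

48.6 °C


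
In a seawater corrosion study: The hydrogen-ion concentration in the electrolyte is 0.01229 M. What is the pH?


pH = −log10[H+]
pH = −log10(0.01229) = 1.91

1.91


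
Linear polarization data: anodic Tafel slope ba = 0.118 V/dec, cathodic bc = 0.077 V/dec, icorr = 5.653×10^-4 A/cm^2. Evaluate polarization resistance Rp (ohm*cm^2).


Apply the Stern-Geary equation: Rp = ba*bc / (2.303*icorr*(ba+bc))
ba*bc = 0.118*0.077 = 0.009086
ba+bc = 0.195; 2.303*icorr*(ba+bc) = 2.303*5.653×10^-4*0.195 = 2.5386775×10^-4
Rp = 0.009086 / 2.5386775×10^-4 = 35.8 ohm*cm^2

35.8 ohm*cm^2


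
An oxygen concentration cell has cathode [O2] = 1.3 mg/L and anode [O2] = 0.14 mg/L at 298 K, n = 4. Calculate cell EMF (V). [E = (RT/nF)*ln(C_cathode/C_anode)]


Apply the Nernst concentration-cell relation: E = (RT/nF)*ln(C_cathode/C_anode)
RT/nF = 8.314*298/(4*96485) = 0.00641958 V
ln(1.3/0.14) = 2.22848
E = 0.00641958 * 2.22848 = 0.01431 V

0.01431 V


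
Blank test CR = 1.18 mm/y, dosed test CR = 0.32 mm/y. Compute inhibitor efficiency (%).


Apply the inhibitor-efficiency definition: IE = (CR_blank − CR_inh)/CR_blank × 100
IE = (1.18 − 0.32) / 1.18 × 100
IE = 0.86 / 1.18 × 100 = 72.9 %

72.9 %


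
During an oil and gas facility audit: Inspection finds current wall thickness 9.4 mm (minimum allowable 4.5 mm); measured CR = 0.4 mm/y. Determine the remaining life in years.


Apply the remaining-life relation: RL = (t_current − t_min) / CR
RL = (9.4 − 4.5) / 0.4 = 4.9 / 0.4 = 12.3 years

12.3 years


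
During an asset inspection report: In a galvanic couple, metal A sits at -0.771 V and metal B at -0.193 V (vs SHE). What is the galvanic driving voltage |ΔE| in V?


Driving voltage is the absolute potential difference.
|ΔE| = |-0.771 − (-0.193)| = 0.578 V

0.578 V


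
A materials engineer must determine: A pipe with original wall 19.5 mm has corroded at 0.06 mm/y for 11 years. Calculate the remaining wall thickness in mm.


Remaining wall = original − CR × time
t = 19.5 − 0.06*11 = 19.5 − 0.66 = 18.84 mm

18.84 mm


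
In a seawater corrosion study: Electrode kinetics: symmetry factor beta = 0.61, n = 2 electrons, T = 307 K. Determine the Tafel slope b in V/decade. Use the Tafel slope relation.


Apply the Tafel slope relation: b = 2.303*R*T/(beta*n*F)
Numerator: 2.303 * 8.314 * 307 = 5878.17
Denominator: 0.61 * 2 * 96485 = 117711.7
b = 5878.17 / 117711.7 = 0.05 V/decade

0.05 V/decade


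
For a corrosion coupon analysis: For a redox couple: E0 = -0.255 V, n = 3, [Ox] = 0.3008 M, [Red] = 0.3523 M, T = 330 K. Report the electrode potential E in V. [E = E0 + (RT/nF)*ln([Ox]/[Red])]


Apply the Nernst equation: E = E0 + (RT/nF)*ln([Ox]/[Red])
Step 1: RT/nF = 8.314*330/(3*96485) = 0.00947857 V
Step 2: [Ox]/[Red] = 0.3008/0.3523 = 0.853818
Step 3: ln(0.853818) = -0.158037
Step 4: correction = 0.00947857 * -0.158037 = -0.0015 V
E = -0.255 + -0.0015 = -0.2565 V

-0.2565 V


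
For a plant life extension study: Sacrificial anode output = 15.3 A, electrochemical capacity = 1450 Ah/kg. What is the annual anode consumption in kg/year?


Annual consumption = current * hours per year / capacity
Rate = 15.3 * 8760 / 1450 = 92.4 kg/year

92.4 kg/year


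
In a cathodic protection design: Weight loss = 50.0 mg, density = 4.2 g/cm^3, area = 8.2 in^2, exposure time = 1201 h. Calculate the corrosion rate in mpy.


Apply the mpy weight-loss relation: CR = 534 * W / (D * A * T)
Numerator: 534 * 50.0 = 26700.0
Denominator: 4.2 * 8.2 * 1201 = 41362.44
CR = 26700.0 / 41362.44 = 0.646 mpy

0.646 mpy


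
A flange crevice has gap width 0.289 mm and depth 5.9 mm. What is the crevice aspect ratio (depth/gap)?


Aspect ratio = depth / gap
Ratio = 5.9 / 0.289 = 20.4

20.4


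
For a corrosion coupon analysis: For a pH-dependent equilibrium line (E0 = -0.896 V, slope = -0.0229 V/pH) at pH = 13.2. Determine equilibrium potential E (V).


Apply the Pourbaix line equation: E = E0 + slope*pH
E = -0.896 + (-0.0229)*13.2 = -0.896 + (-0.30228) = -1.19828 V
Rounded to 4 decimal places: E = -1.1983 V

-1.1983 V


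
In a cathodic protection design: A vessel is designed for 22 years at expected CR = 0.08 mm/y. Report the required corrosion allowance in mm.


Corrosion allowance = CR × design life
CA = 0.08 * 22 = 1.76 mm

1.76 mm


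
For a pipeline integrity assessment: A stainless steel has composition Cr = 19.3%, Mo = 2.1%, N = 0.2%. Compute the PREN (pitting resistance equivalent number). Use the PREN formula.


Apply the PREN formula: PREN = Cr + 3.3*Mo + 16*N
PREN = 19.3 + 3.3*2.1 + 16*0.2
PREN = 19.3 + 6.93 + 3.2 = 29.43

29.43


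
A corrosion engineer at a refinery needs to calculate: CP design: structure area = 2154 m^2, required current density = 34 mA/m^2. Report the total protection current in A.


I = area * current density, then convert mA → A (÷1000)
I = 2154 * 34 / 1000 = 73.24 A

73.24 A


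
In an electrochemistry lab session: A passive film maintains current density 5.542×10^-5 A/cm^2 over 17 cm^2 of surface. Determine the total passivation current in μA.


I = i_pass * A, then convert A → μA (×10^6)
I = 5.542×10^-5 * 17 * 10^6 = 942.14 μA

942.14 μA


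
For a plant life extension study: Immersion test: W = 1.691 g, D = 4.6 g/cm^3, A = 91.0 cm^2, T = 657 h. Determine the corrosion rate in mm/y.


Apply the mm/y weight-loss relation: CR = 87600 * W / (D * A * T)
Numerator: 87600 * 1.691 = 148131.6
Denominator: 4.6 * 91.0 * 657 = 275020.2
CR = 148131.6 / 275020.2 = 0.538621 mm/y

0.538621 mm/y


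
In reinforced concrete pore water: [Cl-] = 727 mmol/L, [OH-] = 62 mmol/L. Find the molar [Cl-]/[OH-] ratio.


Threshold parameter = [Cl-] / [OH-] (molar basis; both in mmol/L, so units cancel)
Ratio = 727 / 62 = 11.73

11.73


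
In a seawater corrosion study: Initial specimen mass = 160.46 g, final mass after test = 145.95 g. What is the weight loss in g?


Weight loss = initial − final
WL = 160.46 − 145.95 = 14.51 g

14.51 g


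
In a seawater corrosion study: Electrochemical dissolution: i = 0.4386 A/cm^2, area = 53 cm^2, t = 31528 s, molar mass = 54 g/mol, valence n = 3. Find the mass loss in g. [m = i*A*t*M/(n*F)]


Apply Faraday's law: m = i*A*t*M / (n*F)
Total charge passed Q = i*A*t = 0.4386*53*31528 = 732893.5824 C
m = Q*M/(n*F) = 732893.5824*54/(3*96485) = 136.7268 g

136.7268 g


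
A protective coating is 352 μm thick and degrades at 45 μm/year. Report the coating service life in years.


Service life = thickness / degradation rate
Life = 352 / 45 = 7.8 years

7.8 years


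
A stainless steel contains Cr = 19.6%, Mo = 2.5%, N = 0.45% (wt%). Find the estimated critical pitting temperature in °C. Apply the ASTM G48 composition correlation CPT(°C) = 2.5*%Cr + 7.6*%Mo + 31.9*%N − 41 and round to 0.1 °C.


Apply the ASTM G48 empirical CPT estimate: CPT(°C) = 2.5*%Cr + 7.6*%Mo + 31.9*%N − 41
2.5*19.6 = 49; 7.6*2.5 = 19; 31.9*0.45 = 14.355
CPT = 49 + 19 + 14.355 − 41 = 41.355 °C
Rounded to 0.1 °C: CPT ≈ 41.4 °C

41.4 °C


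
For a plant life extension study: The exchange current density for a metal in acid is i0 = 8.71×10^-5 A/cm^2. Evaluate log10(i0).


i0 = 8.71×10^-5 A/cm^2
log10(i0) = -4.06

-4.06


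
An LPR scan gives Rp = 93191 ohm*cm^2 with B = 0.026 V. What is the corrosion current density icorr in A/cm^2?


Apply the Stern-Geary relation: icorr = B / Rp
icorr = 0.026 / 93191 = 2.79×10^-7 A/cm^2

2.79×10^-7 A/cm^2


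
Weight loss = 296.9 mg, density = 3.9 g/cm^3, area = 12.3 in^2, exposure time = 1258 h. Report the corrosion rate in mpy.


Apply the mpy weight-loss relation: CR = 534 * W / (D * A * T)
Numerator: 534 * 296.9 = 158544.6
Denominator: 3.9 * 12.3 * 1258 = 60346.26
CR = 158544.6 / 60346.26 = 2.627 mpy

2.627 mpy


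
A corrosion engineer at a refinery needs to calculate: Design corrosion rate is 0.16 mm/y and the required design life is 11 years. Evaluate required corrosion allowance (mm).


Corrosion allowance = CR × design life
CA = 0.16 * 11 = 1.76 mm

1.76 mm


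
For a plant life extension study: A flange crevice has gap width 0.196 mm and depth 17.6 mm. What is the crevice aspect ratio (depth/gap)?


Aspect ratio = depth / gap
Ratio = 17.6 / 0.196 = 89.8

89.8


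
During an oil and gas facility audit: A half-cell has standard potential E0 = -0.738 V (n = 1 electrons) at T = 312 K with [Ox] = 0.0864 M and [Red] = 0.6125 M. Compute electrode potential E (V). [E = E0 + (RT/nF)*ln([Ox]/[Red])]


Apply the Nernst equation: E = E0 + (RT/nF)*ln([Ox]/[Red])
Step 1: RT/nF = 8.314*312/(1*96485) = 0.02688468 V
Step 2: [Ox]/[Red] = 0.0864/0.6125 = 0.141061
Step 3: ln(0.141061) = -1.958563
Step 4: correction = 0.02688468 * -1.958563 = -0.0527 V
E = -0.738 + -0.0527 = -0.7907 V

-0.7907 V


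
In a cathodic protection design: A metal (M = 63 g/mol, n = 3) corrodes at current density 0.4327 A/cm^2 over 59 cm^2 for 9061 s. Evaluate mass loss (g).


Apply Faraday's law: m = i*A*t*M / (n*F)
Total charge passed Q = i*A*t = 0.4327*59*9061 = 231320.9873 C
m = Q*M/(n*F) = 231320.9873*63/(3*96485) = 50.34711 g

50.34711 g


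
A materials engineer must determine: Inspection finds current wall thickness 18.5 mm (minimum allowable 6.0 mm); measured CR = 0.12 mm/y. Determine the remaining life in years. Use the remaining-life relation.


Apply the remaining-life relation: RL = (t_current − t_min) / CR
RL = (18.5 − 6.0) / 0.12 = 12.5 / 0.12 = 104.2 years

104.2 years


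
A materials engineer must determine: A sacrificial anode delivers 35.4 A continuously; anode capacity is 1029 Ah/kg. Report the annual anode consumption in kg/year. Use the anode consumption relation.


Annual consumption = current * hours per year / capacity
Rate = 35.4 * 8760 / 1029 = 301.4 kg/year

301.4 kg/year


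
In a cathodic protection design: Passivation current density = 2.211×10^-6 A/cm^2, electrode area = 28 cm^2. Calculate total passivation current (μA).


I = i_pass * A, then convert A → μA (×10^6)
I = 2.211×10^-6 * 28 * 10^6 = 61.91 μA

61.91 μA


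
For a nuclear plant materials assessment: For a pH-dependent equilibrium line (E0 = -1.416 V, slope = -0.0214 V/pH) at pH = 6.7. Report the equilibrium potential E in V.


Apply the Pourbaix line equation: E = E0 + slope*pH
E = -1.416 + (-0.0214)*6.7 = -1.416 + (-0.14338) = -1.55938 V
Rounded to 3 decimal places: E = -1.559 V

-1.559 V


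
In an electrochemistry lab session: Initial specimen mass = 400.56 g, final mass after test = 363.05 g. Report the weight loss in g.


Weight loss = initial − final
WL = 400.56 − 363.05 = 37.51 g

37.51 g


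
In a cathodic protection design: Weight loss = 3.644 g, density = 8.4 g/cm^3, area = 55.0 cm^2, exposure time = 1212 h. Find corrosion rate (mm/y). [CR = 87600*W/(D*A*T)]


Apply the mm/y weight-loss relation: CR = 87600 * W / (D * A * T)
Numerator: 87600 * 3.644 = 319214.4
Denominator: 8.4 * 55.0 * 1212 = 559944.0
CR = 319214.4 / 559944.0 = 0.5701 mm/y

0.5701 mm/y


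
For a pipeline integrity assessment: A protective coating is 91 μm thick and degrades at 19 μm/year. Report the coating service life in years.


Service life = thickness / degradation rate
Life = 91 / 19 = 4.8 years

4.8 years


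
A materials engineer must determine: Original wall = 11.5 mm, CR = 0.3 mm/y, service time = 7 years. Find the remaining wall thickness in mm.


Remaining wall = original − CR × time
t = 11.5 − 0.3*7 = 11.5 − 2.1 = 9.4 mm

9.4 mm


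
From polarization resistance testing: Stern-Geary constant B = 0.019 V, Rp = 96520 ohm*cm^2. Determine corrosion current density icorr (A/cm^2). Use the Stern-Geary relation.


Apply the Stern-Geary relation: icorr = B / Rp
icorr = 0.019 / 96520 = 1.969×10^-7 A/cm^2

1.969×10^-7 A/cm^2


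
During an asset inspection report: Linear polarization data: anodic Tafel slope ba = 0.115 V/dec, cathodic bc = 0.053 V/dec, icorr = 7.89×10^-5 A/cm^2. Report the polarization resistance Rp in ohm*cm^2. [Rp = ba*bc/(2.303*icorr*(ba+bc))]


Apply the Stern-Geary equation: Rp = ba*bc / (2.303*icorr*(ba+bc))
ba*bc = 0.115*0.053 = 0.006095
ba+bc = 0.168; 2.303*icorr*(ba+bc) = 2.303*7.89×10^-5*0.168 = 3.0526726×10^-5
Rp = 0.006095 / 3.0526726×10^-5 = 199.7 ohm*cm^2

199.7 ohm*cm^2


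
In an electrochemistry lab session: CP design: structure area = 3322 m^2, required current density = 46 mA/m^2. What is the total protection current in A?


I = area * current density, then convert mA → A (÷1000)
I = 3322 * 46 / 1000 = 152.81 A

152.81 A


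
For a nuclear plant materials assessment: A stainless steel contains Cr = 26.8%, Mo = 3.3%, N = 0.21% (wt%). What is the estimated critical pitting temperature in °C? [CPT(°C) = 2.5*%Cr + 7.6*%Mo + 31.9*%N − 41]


Apply the ASTM G48 empirical CPT estimate: CPT(°C) = 2.5*%Cr + 7.6*%Mo + 31.9*%N − 41
2.5*26.8 = 67; 7.6*3.3 = 25.08; 31.9*0.21 = 6.699
CPT = 67 + 25.08 + 6.699 − 41 = 57.779 °C
Rounded to 0.1 °C: CPT ≈ 57.8 °C

57.8 °C


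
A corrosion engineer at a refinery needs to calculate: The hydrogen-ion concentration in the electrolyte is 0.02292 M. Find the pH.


pH = −log10[H+]
pH = −log10(0.02292) = 1.64

1.64


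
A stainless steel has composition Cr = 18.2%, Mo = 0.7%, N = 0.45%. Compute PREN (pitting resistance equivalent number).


Apply the PREN formula: PREN = Cr + 3.3*Mo + 16*N
PREN = 18.2 + 3.3*0.7 + 16*0.45
PREN = 18.2 + 2.31 + 7.2 = 27.71

27.71


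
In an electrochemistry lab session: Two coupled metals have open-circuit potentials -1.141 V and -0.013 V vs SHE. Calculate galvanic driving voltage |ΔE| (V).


Driving voltage is the absolute potential difference.
|ΔE| = |-1.141 − (-0.013)| = 1.128 V

1.128 V


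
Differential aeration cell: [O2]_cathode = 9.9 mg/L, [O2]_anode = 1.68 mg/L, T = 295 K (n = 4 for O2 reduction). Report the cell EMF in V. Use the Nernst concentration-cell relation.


Apply the Nernst concentration-cell relation: E = (RT/nF)*ln(C_cathode/C_anode)
RT/nF = 8.314*295/(4*96485) = 0.00635495 V
ln(9.9/1.68) = 1.77374
E = 0.00635495 * 1.77374 = 0.01127 V

0.01127 V


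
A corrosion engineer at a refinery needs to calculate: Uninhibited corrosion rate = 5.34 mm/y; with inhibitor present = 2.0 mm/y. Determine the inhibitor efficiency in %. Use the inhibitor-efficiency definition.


Apply the inhibitor-efficiency definition: IE = (CR_blank − CR_inh)/CR_blank × 100
IE = (5.34 − 2.0) / 5.34 × 100
IE = 3.34 / 5.34 × 100 = 62.5 %

62.5 %


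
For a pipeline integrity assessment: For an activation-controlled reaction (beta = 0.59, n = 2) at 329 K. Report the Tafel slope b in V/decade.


Apply the Tafel slope relation: b = 2.303*R*T/(beta*n*F)
Numerator: 2.303 * 8.314 * 329 = 6299.41
Denominator: 0.59 * 2 * 96485 = 113852.3
b = 6299.41 / 113852.3 = 0.055 V/decade

0.055 V/decade


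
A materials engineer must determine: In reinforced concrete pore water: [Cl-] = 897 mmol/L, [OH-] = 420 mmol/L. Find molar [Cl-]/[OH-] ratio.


Threshold parameter = [Cl-] / [OH-] (molar basis; both in mmol/L, so units cancel)
Ratio = 897 / 420 = 2.14

2.14


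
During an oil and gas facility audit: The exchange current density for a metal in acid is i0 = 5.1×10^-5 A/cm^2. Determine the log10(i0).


i0 = 5.1×10^-5 A/cm^2
log10(i0) = -4.292

-4.292


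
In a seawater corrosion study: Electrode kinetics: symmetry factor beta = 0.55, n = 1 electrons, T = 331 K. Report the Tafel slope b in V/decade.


Apply the Tafel slope relation: b = 2.303*R*T/(beta*n*F)
Numerator: 2.303 * 8.314 * 331 = 6337.7
Denominator: 0.55 * 1 * 96485 = 53066.75
b = 6337.7 / 53066.75 = 0.119 V/decade

0.119 V/decade


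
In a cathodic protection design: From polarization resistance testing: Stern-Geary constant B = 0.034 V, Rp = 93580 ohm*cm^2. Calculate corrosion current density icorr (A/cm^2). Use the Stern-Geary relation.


Apply the Stern-Geary relation: icorr = B / Rp
icorr = 0.034 / 93580 = 3.633×10^-7 A/cm^2

3.633×10^-7 A/cm^2


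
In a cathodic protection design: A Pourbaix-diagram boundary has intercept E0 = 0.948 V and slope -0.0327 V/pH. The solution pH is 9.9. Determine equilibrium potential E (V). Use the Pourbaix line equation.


Apply the Pourbaix line equation: E = E0 + slope*pH
E = 0.948 + (-0.0327)*9.9 = 0.948 + (-0.32373) = 0.62427 V
Rounded to 4 decimal places: E = 0.6243 V

0.6243 V


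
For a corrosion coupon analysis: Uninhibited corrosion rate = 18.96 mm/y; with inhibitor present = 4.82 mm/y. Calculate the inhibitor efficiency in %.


Apply the inhibitor-efficiency definition: IE = (CR_blank − CR_inh)/CR_blank × 100
IE = (18.96 − 4.82) / 18.96 × 100
IE = 14.14 / 18.96 × 100 = 74.6 %

74.6 %


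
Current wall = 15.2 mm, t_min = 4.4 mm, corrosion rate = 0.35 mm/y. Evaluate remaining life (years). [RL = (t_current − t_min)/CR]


Apply the remaining-life relation: RL = (t_current − t_min) / CR
RL = (15.2 − 4.4) / 0.35 = 10.8 / 0.35 = 30.9 years

30.9 years


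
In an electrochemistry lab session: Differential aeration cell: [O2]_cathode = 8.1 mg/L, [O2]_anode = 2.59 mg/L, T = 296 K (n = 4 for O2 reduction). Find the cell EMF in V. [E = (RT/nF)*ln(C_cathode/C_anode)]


Apply the Nernst concentration-cell relation: E = (RT/nF)*ln(C_cathode/C_anode)
RT/nF = 8.314*296/(4*96485) = 0.00637649 V
ln(8.1/2.59) = 1.14021
E = 0.00637649 * 1.14021 = 0.00727 V

0.00727 V


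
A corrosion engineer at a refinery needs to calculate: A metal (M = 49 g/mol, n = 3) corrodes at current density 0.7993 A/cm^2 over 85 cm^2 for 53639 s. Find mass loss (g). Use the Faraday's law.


Apply Faraday's law: m = i*A*t*M / (n*F)
Total charge passed Q = i*A*t = 0.7993*85*53639 = 3644260.4795 C
m = Q*M/(n*F) = 3644260.4795*49/(3*96485) = 616.91373 g

616.91373 g


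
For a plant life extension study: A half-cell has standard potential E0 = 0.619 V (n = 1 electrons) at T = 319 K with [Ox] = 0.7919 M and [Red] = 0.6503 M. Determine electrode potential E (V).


Apply the Nernst equation: E = E0 + (RT/nF)*ln([Ox]/[Red])
Step 1: RT/nF = 8.314*319/(1*96485) = 0.02748786 V
Step 2: [Ox]/[Red] = 0.7919/0.6503 = 1.217746
Step 3: ln(1.217746) = 0.197002
Step 4: correction = 0.02748786 * 0.197002 = 0.005 V
E = 0.619 + 0.005 = 0.624 V

0.624 V


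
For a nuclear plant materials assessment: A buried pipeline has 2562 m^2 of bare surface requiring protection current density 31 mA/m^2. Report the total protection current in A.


I = area * current density, then convert mA → A (÷1000)
I = 2562 * 31 / 1000 = 79.42 A

79.42 A


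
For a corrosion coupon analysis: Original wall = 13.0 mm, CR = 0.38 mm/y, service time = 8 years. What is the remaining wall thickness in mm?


Remaining wall = original − CR × time
t = 13.0 − 0.38*8 = 13.0 − 3.04 = 9.96 mm

9.96 mm


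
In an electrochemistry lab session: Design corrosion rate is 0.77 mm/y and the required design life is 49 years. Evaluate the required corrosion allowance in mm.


Corrosion allowance = CR × design life
CA = 0.77 * 49 = 37.73 mm

37.73 mm


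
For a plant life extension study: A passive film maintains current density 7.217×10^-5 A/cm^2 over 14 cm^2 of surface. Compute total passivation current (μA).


I = i_pass * A, then convert A → μA (×10^6)
I = 7.217×10^-5 * 14 * 10^6 = 1010.38 μA

1010.38 μA


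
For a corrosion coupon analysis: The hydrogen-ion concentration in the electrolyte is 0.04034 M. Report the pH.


pH = −log10[H+]
pH = −log10(0.04034) = 1.39

1.39


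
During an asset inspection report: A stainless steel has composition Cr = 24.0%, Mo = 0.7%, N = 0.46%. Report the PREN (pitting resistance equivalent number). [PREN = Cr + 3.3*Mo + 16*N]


Apply the PREN formula: PREN = Cr + 3.3*Mo + 16*N
PREN = 24.0 + 3.3*0.7 + 16*0.46
PREN = 24.0 + 2.31 + 7.36 = 33.67

33.67


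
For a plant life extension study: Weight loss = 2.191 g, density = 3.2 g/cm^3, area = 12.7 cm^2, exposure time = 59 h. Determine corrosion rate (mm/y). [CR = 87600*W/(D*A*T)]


Apply the mm/y weight-loss relation: CR = 87600 * W / (D * A * T)
Numerator: 87600 * 2.191 = 191931.6
Denominator: 3.2 * 12.7 * 59 = 2397.76
CR = 191931.6 / 2397.76 = 80.04621 mm/y

80.04621 mm/y


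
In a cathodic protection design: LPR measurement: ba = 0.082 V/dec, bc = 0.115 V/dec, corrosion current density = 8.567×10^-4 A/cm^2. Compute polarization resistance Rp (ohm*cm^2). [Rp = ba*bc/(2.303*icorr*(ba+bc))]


Apply the Stern-Geary equation: Rp = ba*bc / (2.303*icorr*(ba+bc))
ba*bc = 0.082*0.115 = 0.00943
ba+bc = 0.197; 2.303*icorr*(ba+bc) = 2.303*8.567×10^-4*0.197 = 3.8867708×10^-4
Rp = 0.00943 / 3.8867708×10^-4 = 24.3 ohm*cm^2

24.3 ohm*cm^2


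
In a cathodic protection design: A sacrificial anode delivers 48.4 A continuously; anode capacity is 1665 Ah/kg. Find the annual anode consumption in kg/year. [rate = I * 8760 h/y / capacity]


Annual consumption = current * hours per year / capacity
Rate = 48.4 * 8760 / 1665 = 254.6 kg/year

254.6 kg/year


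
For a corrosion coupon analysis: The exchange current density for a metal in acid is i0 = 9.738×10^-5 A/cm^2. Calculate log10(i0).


i0 = 9.738×10^-5 A/cm^2
log10(i0) = -4.012

-4.012


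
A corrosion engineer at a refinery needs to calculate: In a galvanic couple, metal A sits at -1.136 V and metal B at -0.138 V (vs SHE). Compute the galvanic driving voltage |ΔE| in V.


Driving voltage is the absolute potential difference.
|ΔE| = |-1.136 − (-0.138)| = 0.998 V

0.998 V


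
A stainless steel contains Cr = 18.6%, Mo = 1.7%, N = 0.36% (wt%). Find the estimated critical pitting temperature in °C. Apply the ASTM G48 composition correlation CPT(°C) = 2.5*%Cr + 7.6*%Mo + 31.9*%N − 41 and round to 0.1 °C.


Apply the ASTM G48 empirical CPT estimate: CPT(°C) = 2.5*%Cr + 7.6*%Mo + 31.9*%N − 41
2.5*18.6 = 46.5; 7.6*1.7 = 12.92; 31.9*0.36 = 11.484
CPT = 46.5 + 12.92 + 11.484 − 41 = 29.904 °C
Rounded to 0.1 °C: CPT ≈ 29.9 °C

29.9 °C


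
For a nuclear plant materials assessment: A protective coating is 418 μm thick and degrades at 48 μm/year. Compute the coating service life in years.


Service life = thickness / degradation rate
Life = 418 / 48 = 8.7 years

8.7 years


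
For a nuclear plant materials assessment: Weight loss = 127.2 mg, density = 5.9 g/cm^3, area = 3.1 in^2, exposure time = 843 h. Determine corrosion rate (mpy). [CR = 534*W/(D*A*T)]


Apply the mpy weight-loss relation: CR = 534 * W / (D * A * T)
Numerator: 534 * 127.2 = 67924.8
Denominator: 5.9 * 3.1 * 843 = 15418.47
CR = 67924.8 / 15418.47 = 4.4054 mpy

4.4054 mpy


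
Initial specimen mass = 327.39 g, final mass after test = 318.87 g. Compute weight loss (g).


Weight loss = initial − final
WL = 327.39 − 318.87 = 8.52 g

8.52 g


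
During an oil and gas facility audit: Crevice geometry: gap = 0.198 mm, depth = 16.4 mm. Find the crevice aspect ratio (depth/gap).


Aspect ratio = depth / gap
Ratio = 16.4 / 0.198 = 82.8

82.8


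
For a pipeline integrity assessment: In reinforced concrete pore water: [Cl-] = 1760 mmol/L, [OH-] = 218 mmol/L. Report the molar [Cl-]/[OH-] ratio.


Threshold parameter = [Cl-] / [OH-] (molar basis; both in mmol/L, so units cancel)
Ratio = 1760 / 218 = 8.07

8.07


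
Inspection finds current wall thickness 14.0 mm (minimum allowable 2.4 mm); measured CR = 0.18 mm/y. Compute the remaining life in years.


Apply the remaining-life relation: RL = (t_current − t_min) / CR
RL = (14.0 − 2.4) / 0.18 = 11.6 / 0.18 = 64.4 years

64.4 years


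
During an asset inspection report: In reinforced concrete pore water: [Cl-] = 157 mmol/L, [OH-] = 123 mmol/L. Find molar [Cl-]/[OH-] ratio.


Threshold parameter = [Cl-] / [OH-] (molar basis; both in mmol/L, so units cancel)
Ratio = 157 / 123 = 1.28

1.28


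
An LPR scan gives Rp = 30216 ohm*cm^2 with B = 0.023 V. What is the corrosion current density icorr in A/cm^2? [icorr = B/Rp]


Apply the Stern-Geary relation: icorr = B / Rp
icorr = 0.023 / 30216 = 7.612×10^-7 A/cm^2

7.612×10^-7 A/cm^2


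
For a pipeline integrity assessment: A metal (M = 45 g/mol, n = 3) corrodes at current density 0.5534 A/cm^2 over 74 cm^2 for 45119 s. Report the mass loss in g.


Apply Faraday's law: m = i*A*t*M / (n*F)
Total charge passed Q = i*A*t = 0.5534*74*45119 = 1847695.2404 C
m = Q*M/(n*F) = 1847695.2404*45/(3*96485) = 287.2512 g

287.2512 g


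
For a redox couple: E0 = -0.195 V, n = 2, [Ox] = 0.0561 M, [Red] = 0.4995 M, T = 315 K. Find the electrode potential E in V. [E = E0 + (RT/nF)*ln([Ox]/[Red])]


Apply the Nernst equation: E = E0 + (RT/nF)*ln([Ox]/[Red])
Step 1: RT/nF = 8.314*315/(2*96485) = 0.01357159 V
Step 2: [Ox]/[Red] = 0.0561/0.4995 = 0.112312
Step 3: ln(0.112312) = -2.186475
Step 4: correction = 0.01357159 * -2.186475 = -0.03 V
E = -0.195 + -0.03 = -0.225 V

-0.225 V


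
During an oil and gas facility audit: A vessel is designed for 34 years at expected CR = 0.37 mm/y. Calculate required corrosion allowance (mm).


Corrosion allowance = CR × design life
CA = 0.37 * 34 = 12.58 mm

12.58 mm


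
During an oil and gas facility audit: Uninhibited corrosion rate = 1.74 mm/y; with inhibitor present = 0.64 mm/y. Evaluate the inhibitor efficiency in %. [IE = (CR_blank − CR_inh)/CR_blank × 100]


Apply the inhibitor-efficiency definition: IE = (CR_blank − CR_inh)/CR_blank × 100
IE = (1.74 − 0.64) / 1.74 × 100
IE = 1.1 / 1.74 × 100 = 63.2 %

63.2 %


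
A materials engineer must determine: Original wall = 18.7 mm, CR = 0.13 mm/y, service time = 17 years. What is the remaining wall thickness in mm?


Remaining wall = original − CR × time
t = 18.7 − 0.13*17 = 18.7 − 2.21 = 16.49 mm

16.49 mm


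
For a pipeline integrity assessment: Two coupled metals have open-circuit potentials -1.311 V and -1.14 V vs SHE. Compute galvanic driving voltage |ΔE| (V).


Driving voltage is the absolute potential difference.
|ΔE| = |-1.311 − (-1.14)| = 0.171 V

0.171 V


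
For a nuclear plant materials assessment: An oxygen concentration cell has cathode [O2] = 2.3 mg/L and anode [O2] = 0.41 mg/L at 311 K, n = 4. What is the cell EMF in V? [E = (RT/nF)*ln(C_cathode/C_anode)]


Apply the Nernst concentration-cell relation: E = (RT/nF)*ln(C_cathode/C_anode)
RT/nF = 8.314*311/(4*96485) = 0.00669963 V
ln(2.3/0.41) = 1.72451
E = 0.00669963 * 1.72451 = 0.01155 V

0.01155 V


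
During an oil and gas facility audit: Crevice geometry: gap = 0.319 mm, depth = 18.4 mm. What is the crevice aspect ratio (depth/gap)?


Aspect ratio = depth / gap
Ratio = 18.4 / 0.319 = 57.7

57.7


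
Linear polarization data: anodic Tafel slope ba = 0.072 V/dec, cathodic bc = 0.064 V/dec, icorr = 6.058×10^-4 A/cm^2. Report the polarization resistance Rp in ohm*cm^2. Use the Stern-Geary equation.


Apply the Stern-Geary equation: Rp = ba*bc / (2.303*icorr*(ba+bc))
ba*bc = 0.072*0.064 = 0.004608
ba+bc = 0.136; 2.303*icorr*(ba+bc) = 2.303*6.058×10^-4*0.136 = 1.8974141×10^-4
Rp = 0.004608 / 1.8974141×10^-4 = 24.29 ohm*cm^2

24.29 ohm*cm^2


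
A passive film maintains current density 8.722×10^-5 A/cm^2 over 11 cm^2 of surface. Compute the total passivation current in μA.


I = i_pass * A, then convert A → μA (×10^6)
I = 8.722×10^-5 * 11 * 10^6 = 959.42 μA

959.42 μA


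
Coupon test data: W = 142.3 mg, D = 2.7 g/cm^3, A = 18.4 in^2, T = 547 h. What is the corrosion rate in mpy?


Apply the mpy weight-loss relation: CR = 534 * W / (D * A * T)
Numerator: 534 * 142.3 = 75988.2
Denominator: 2.7 * 18.4 * 547 = 27174.96
CR = 75988.2 / 27174.96 = 2.7963 mpy

2.7963 mpy


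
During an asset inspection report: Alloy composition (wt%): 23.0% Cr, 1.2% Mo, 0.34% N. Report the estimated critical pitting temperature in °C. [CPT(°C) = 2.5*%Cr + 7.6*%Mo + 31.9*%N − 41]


Apply the ASTM G48 empirical CPT estimate: CPT(°C) = 2.5*%Cr + 7.6*%Mo + 31.9*%N − 41
2.5*23.0 = 57.5; 7.6*1.2 = 9.12; 31.9*0.34 = 10.846
CPT = 57.5 + 9.12 + 10.846 − 41 = 36.466 °C
Rounded to 0.1 °C: CPT ≈ 36.5 °C

36.5 °C


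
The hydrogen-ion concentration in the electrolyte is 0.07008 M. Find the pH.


pH = −log10[H+]
pH = −log10(0.07008) = 1.15

1.15


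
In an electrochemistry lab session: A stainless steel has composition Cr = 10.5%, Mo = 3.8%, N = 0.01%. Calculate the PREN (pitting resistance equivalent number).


Apply the PREN formula: PREN = Cr + 3.3*Mo + 16*N
PREN = 10.5 + 3.3*3.8 + 16*0.01
PREN = 10.5 + 12.54 + 0.16 = 23.2

23.2


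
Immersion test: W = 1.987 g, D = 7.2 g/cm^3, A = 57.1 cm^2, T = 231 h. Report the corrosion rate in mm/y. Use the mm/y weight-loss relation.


Apply the mm/y weight-loss relation: CR = 87600 * W / (D * A * T)
Numerator: 87600 * 1.987 = 174061.2
Denominator: 7.2 * 57.1 * 231 = 94968.72
CR = 174061.2 / 94968.72 = 1.832827 mm/y

1.832827 mm/y


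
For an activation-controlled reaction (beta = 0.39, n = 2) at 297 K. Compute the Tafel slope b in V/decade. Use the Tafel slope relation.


Apply the Tafel slope relation: b = 2.303*R*T/(beta*n*F)
Numerator: 2.303 * 8.314 * 297 = 5686.7
Denominator: 0.39 * 2 * 96485 = 75258.3
b = 5686.7 / 75258.3 = 0.076 V/decade

0.076 V/decade


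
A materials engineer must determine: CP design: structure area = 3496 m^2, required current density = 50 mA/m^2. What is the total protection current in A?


I = area * current density, then convert mA → A (÷1000)
I = 3496 * 50 / 1000 = 174.8 A

174.8 A


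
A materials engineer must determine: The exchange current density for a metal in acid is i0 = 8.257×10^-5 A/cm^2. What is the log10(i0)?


i0 = 8.257×10^-5 A/cm^2
log10(i0) = -4.083

-4.083


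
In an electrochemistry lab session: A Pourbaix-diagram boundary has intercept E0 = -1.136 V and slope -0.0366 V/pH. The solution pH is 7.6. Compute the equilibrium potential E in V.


Apply the Pourbaix line equation: E = E0 + slope*pH
E = -1.136 + (-0.0366)*7.6 = -1.136 + (-0.27816) = -1.41416 V
Rounded to 3 decimal places: E = -1.414 V

-1.414 V


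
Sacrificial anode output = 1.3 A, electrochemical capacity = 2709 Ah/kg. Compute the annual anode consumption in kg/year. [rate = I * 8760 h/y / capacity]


Annual consumption = current * hours per year / capacity
Rate = 1.3 * 8760 / 2709 = 4.2 kg/year

4.2 kg/year


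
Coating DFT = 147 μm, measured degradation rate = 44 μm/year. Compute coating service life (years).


Service life = thickness / degradation rate
Life = 147 / 44 = 3.3 years

3.3 years


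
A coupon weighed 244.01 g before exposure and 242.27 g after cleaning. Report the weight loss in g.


Weight loss = initial − final
WL = 244.01 − 242.27 = 1.74 g

1.74 g


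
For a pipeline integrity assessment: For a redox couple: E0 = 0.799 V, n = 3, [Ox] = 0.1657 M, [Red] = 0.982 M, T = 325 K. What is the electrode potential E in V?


Apply the Nernst equation: E = E0 + (RT/nF)*ln([Ox]/[Red])
Step 1: RT/nF = 8.314*325/(3*96485) = 0.00933496 V
Step 2: [Ox]/[Red] = 0.1657/0.982 = 0.168737
Step 3: ln(0.168737) = -1.779414
Step 4: correction = 0.00933496 * -1.779414 = -0.0166 V
E = 0.799 + -0.0166 = 0.7824 V

0.7824 V


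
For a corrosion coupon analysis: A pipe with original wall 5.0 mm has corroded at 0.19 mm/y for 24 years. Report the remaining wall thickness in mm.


Remaining wall = original − CR × time
t = 5.0 − 0.19*24 = 5.0 − 4.56 = 0.44 mm

0.44 mm


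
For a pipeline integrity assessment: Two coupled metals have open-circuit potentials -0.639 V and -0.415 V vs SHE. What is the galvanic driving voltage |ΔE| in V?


Driving voltage is the absolute potential difference.
|ΔE| = |-0.639 − (-0.415)| = 0.224 V

0.224 V


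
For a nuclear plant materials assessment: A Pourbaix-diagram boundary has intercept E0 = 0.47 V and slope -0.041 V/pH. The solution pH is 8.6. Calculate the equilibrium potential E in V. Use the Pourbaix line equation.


Apply the Pourbaix line equation: E = E0 + slope*pH
E = 0.47 + (-0.041)*8.6 = 0.47 + (-0.3526) = 0.1174 V
Rounded to 4 decimal places: E = 0.1174 V

0.1174 V


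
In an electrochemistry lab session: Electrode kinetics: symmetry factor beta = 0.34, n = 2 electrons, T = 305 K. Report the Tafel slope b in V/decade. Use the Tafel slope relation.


Apply the Tafel slope relation: b = 2.303*R*T/(beta*n*F)
Numerator: 2.303 * 8.314 * 305 = 5839.88
Denominator: 0.34 * 2 * 96485 = 65609.8
b = 5839.88 / 65609.8 = 0.089 V/decade

0.089 V/decade


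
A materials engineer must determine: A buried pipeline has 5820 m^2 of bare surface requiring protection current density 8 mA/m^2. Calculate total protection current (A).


I = area * current density, then convert mA → A (÷1000)
I = 5820 * 8 / 1000 = 46.56 A

46.56 A


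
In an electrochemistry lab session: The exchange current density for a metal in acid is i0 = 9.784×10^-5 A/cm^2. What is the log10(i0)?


i0 = 9.784×10^-5 A/cm^2
log10(i0) = -4.009

-4.009


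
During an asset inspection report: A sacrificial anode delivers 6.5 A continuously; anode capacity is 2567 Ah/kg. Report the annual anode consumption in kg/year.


Annual consumption = current * hours per year / capacity
Rate = 6.5 * 8760 / 2567 = 22.2 kg/year

22.2 kg/year
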